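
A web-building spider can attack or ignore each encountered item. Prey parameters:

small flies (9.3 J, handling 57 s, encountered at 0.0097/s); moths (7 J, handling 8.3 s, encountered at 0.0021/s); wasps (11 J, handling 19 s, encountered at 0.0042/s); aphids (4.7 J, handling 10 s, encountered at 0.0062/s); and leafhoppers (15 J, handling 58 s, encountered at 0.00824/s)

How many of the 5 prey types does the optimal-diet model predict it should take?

E/h in descending order: moths 0.843, wasps 0.579, aphids 0.47, leafhoppers 0.259, small flies 0.163 J/s. The optimal diet is the largest prefix of this list for which every included type satisfies E_i/h_i > R on the types above it.
Rate on top 1: 0.01445. wasps: 0.579 > 0.01445 → include.
Rate on top 2: 0.0555. aphids: 0.47 > 0.0555 → include.
Rate on top 3: 0.07767. leafhoppers: 0.259 > 0.07767 → include.
Rate on top 4: 0.1305. small flies: 0.163 > 0.1305 → include.
Optimal diet: moths, wasps, aphids, leafhoppers, small flies — 5 of 5 types.

5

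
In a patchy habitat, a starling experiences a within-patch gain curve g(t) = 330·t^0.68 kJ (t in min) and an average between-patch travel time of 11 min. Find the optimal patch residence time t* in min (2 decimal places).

23.38 min

By the marginal value theorem, leave when the instantaneous gain rate g'(t) equals the habitat-wide average g(t)/(T + t).
g'(t) = 0.68·330·t^-0.32. Setting 0.68·330·t^-0.32 = 330·t^0.68/(11+t) gives 0.68(11+t) = t, so 0.32·t = 0.68×11.
t* = 0.68×11/0.32 = 23.38 min.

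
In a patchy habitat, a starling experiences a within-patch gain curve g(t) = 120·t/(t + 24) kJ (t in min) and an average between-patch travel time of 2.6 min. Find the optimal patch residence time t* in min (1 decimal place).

By the marginal value theorem, leave when the instantaneous gain rate g'(t) equals the habitat-wide average g(t)/(T + t).
g'(t) = 120·24/(t + 24)². Setting 120·24/(t+24)² = 120t/[(t+24)(2.6+t)] gives 24(2.6+t) = t(t+24), so t² = 24×2.6 = 62.4.
t* = √62.4 = 7.899 min.

7.9 min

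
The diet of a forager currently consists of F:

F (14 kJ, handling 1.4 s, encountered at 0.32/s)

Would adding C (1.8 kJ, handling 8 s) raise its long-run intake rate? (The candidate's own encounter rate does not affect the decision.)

Intake rate on the current diet: R = (0.32×14) / (1 + 0.32×1.4) = 4.48/1.448 = 3.094 kJ/s.
Profitability of C: 1.8/8 = 0.225 kJ/s.
Since 0.225 < R, time spent handling C is better spent searching.

No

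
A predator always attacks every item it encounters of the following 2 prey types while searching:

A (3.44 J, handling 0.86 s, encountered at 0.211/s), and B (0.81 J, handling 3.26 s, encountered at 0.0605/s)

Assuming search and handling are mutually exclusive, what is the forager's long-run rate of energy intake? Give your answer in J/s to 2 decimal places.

0.56 J/s

R = Σλ_iE_i / (1 + Σλ_ih_i)
Numerator: 0.211×3.44 + 0.0605×0.81 = 0.7748
Denominator: 1 + 0.211×0.86 + 0.0605×3.26 = 1.379
R = 0.7748/1.379 = 0.562 J/s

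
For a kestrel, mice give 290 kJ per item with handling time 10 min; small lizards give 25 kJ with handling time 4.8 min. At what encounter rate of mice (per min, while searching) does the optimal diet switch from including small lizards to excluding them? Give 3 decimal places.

0.022 per min

At the threshold, the rate on mice alone equals the profitability of small lizards: λ·290/(1 + λ·10) = 25/4.8 = 5.208.
Rearranging, λ(290 − 5.208×10) = 5.208, so λ = 5.208/237.9 = 0.02189 per min.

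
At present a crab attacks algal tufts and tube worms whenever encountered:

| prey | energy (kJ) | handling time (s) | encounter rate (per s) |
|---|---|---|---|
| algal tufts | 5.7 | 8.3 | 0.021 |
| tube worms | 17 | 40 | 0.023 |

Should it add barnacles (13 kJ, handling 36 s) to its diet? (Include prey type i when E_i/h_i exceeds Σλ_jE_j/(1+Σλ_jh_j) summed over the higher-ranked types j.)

On algal tufts and tube worms alone, R = ΣλE/(1+Σλh) = 0.5107/2.094 = 0.2439 kJ/s.
barnacles: E/h = 13/36 = 0.3611 kJ/s.
Since 0.3611 > R, including barnacles increases the long-run rate.

Yes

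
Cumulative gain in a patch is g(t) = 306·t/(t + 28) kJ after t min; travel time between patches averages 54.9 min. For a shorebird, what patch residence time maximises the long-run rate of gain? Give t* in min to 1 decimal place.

39.2 min

Maximise g(t)/(T+t): set derivative to zero → g'(t)(T+t) = g(t).
g'(t) = 306·28/(t + 28)². Setting 306·28/(t+28)² = 306t/[(t+28)(54.9+t)] gives 28(54.9+t) = t(t+28), so t² = 28×54.9 = 1537.
t* = √1537 = 39.21 min.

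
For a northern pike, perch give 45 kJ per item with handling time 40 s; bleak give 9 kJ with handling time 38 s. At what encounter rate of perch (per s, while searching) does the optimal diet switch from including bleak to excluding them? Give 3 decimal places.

Drop bleak once their profitability E₂/h₂ falls below the rate achievable on perch alone: E₂/h₂ = λE₁/(1 + λh₁).
Solve for λ: λE₁h₂ = E₂(1 + λh₁) → λ(E₁h₂ − E₂h₁) = E₂ → λ = E₂/(E₁h₂ − E₂h₁).
λ = 9/(45×38 − 9×40) = 9/1350 = 0.006667 per s.

0.007 per s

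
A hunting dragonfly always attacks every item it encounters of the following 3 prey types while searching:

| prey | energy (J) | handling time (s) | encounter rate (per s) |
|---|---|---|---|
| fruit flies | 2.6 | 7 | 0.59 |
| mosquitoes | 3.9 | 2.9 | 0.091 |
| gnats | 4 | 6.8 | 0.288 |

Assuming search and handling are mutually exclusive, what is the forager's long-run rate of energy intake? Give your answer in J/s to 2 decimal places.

0.41 J/s

R = Σλ_iE_i / (1 + Σλ_ih_i)
Numerator: 0.59×2.6 + 0.091×3.9 + 0.288×4 = 3.041
Denominator: 1 + 0.59×7 + 0.091×2.9 + 0.288×6.8 = 7.352
R = 3.041/7.352 = 0.4136 J/s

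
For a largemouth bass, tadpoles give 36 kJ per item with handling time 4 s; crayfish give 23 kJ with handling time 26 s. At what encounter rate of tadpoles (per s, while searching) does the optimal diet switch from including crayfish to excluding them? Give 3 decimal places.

0.027 per s

At the threshold, the rate on tadpoles alone equals the profitability of crayfish: λ·36/(1 + λ·4) = 23/26 = 0.8846.
Rearranging, λ(36 − 0.8846×4) = 0.8846, so λ = 0.8846/32.46 = 0.02725 per s.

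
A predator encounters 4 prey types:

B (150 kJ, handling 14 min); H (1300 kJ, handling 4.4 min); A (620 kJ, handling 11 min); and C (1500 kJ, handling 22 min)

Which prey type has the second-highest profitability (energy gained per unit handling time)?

C

In descending order of E/h:
H: 1300/4.4 = 295 kJ/min
C: 1500/22 = 68.2 kJ/min
A: 620/11 = 56.4 kJ/min
B: 150/14 = 10.7 kJ/min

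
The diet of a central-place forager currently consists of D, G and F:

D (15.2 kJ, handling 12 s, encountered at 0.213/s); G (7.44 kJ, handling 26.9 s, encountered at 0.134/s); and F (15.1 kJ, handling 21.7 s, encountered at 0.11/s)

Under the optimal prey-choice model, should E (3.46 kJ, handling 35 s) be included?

No

Current rate: (0.213×15.2 + 0.134×7.44 + 0.11×15.1)/(1 + 0.213×12 + 0.134×26.9 + 0.11×21.7) = 0.6175 kJ/s.
Profitability of E: 3.46/35 = 0.09886 kJ/s.
Since 0.09886 < R, time spent handling E is better spent searching.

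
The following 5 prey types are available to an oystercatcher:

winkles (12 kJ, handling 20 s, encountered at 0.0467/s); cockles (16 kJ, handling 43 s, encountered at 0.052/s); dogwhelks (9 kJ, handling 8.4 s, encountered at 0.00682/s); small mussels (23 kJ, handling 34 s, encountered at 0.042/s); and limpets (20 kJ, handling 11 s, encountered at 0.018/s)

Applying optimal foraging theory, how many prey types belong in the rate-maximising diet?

4

Profitabilities (E/h, kJ/s): limpets 1.82, dogwhelks 1.07, small mussels 0.676, winkles 0.6, cockles 0.372. Add prey in this order while the next type's profitability exceeds the intake rate on those already taken.
Rate on top 1: 0.3005. dogwhelks: 1.07 > 0.3005 → include.
Rate on top 2: 0.3357. small mussels: 0.676 > 0.3357 → include.
Rate on top 3: 0.517. winkles: 0.6 > 0.517 → include.
Rate on top 4: 0.5385. cockles: 0.372 < 0.5385 → exclude; stop.
Optimal diet: limpets, dogwhelks, small mussels, winkles — 4 of 5 types.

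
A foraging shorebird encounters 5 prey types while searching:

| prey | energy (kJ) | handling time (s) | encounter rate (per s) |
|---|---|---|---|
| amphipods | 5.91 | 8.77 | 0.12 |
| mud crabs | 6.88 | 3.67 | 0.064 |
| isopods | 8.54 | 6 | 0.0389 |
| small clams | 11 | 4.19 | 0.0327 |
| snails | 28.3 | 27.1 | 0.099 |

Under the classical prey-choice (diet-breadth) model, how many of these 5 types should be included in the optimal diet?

4

Profitabilities (E/h, kJ/s): small clams 2.63, mud crabs 1.87, isopods 1.42, snails 1.04, amphipods 0.674. Add prey in this order while the next type's profitability exceeds the intake rate on those already taken.
Rate on top 1: 0.3164. mud crabs: 1.87 > 0.3164 → include.
Rate on top 2: 0.5832. isopods: 1.42 > 0.5832 → include.
Rate on top 3: 0.7053. snails: 1.04 > 0.7053 → include.
Rate on top 4: 0.9174. amphipods: 0.674 < 0.9174 → exclude; stop.
Optimal diet: small clams, mud crabs, isopods, snails — 4 of 5 types.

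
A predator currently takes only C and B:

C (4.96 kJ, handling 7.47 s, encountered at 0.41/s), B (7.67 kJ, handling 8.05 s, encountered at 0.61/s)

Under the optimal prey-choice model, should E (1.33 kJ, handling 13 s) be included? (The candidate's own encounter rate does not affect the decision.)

On C and B alone, R = ΣλE/(1+Σλh) = 6.712/8.973 = 0.748 kJ/s.
Profitability of E: 1.33/13 = 0.1023 kJ/s.
0.1023 < 0.748, so adding E would lower the average — exclude it.

No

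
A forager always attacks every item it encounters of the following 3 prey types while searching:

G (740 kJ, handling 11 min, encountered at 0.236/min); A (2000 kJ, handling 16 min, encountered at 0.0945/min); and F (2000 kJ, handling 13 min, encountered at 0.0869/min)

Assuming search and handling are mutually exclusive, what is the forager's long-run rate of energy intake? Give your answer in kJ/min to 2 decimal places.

86.16 kJ/min

R = Σλ_iE_i / (1 + Σλ_ih_i)
Numerator: 0.236×740 + 0.0945×2000 + 0.0869×2000 = 537.4
Denominator: 1 + 0.236×11 + 0.0945×16 + 0.0869×13 = 6.238
R = 537.4/6.238 = 86.16 kJ/min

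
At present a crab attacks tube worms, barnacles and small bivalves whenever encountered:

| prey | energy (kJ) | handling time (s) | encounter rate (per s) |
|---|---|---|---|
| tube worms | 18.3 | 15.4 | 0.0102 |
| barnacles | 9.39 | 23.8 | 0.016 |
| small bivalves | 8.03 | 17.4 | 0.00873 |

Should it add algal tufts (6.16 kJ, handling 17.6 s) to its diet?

Yes

Intake rate on the current diet: R = (0.0102×18.3 + 0.016×9.39 + 0.00873×8.03) / (1 + 0.0102×15.4 + 0.016×23.8 + 0.00873×17.4) = 0.407/1.69 = 0.2409 kJ/s.
algal tufts: E/h = 6.16/17.6 = 0.35 kJ/s.
0.35 > 0.2409, so adding algal tufts raises the average — include it.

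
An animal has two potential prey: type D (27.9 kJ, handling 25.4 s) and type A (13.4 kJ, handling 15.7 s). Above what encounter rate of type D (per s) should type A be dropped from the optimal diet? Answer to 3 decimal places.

At the threshold, the rate on type D alone equals the profitability of type A: λ·27.9/(1 + λ·25.4) = 13.4/15.7 = 0.8535.
Rearranging, λ(27.9 − 0.8535×25.4) = 0.8535, so λ = 0.8535/6.221 = 0.1372 per s.

0.137 per s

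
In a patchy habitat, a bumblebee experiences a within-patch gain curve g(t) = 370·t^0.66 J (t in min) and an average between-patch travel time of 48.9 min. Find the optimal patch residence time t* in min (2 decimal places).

94.92 min

By the marginal value theorem, leave when the instantaneous gain rate g'(t) equals the habitat-wide average g(t)/(T + t).
g'(t) = 0.66·370·t^-0.34. Setting 0.66·370·t^-0.34 = 370·t^0.66/(48.9+t) gives 0.66(48.9+t) = t, so 0.34·t = 0.66×48.9.
t* = 0.66×48.9/0.34 = 94.92 min.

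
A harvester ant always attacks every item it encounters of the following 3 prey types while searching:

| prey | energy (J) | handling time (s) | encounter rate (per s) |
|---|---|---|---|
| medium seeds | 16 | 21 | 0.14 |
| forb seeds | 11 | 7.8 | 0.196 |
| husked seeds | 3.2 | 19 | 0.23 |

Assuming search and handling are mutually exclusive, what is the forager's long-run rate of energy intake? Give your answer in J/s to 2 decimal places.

R = (0.14×16 + 0.196×11 + 0.23×3.2) / (1 + 0.14×21 + 0.196×7.8 + 0.23×19) = 5.132/9.839 = 0.5216 J/s.

0.52 J/s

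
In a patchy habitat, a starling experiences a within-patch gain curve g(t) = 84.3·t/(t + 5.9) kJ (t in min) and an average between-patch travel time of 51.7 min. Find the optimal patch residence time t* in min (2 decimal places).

By the marginal value theorem, leave when the instantaneous gain rate g'(t) equals the habitat-wide average g(t)/(T + t).
g'(t) = 84.3·5.9/(t + 5.9)². Setting 84.3·5.9/(t+5.9)² = 84.3t/[(t+5.9)(51.7+t)] gives 5.9(51.7+t) = t(t+5.9), so t² = 5.9×51.7 = 305.
t* = √305 = 17.47 min.

17.47 min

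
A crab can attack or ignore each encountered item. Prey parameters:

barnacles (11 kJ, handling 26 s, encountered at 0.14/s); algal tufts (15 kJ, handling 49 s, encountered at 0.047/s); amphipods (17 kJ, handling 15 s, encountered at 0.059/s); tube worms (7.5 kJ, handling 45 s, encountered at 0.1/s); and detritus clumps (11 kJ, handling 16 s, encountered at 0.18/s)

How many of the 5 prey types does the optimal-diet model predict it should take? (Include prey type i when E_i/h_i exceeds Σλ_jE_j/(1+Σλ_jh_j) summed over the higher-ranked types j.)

E/h in descending order: amphipods 1.13, detritus clumps 0.688, barnacles 0.423, algal tufts 0.306, tube worms 0.167 kJ/s. The optimal diet is the largest prefix of this list for which every included type satisfies E_i/h_i > R on the types above it.
Rate on top 1: 0.5321. detritus clumps: 0.688 > 0.5321 → include.
Rate on top 2: 0.626. barnacles: 0.423 < 0.626 → exclude; stop.
Optimal diet: amphipods, detritus clumps — 2 of 5 types.

2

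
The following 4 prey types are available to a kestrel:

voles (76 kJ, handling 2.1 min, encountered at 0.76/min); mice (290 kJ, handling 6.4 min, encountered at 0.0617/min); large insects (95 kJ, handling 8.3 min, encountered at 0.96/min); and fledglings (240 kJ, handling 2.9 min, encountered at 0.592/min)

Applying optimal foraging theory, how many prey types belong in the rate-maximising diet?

1

Profitabilities (E/h, kJ/min): fledglings 82.8, mice 45.3, voles 36.2, large insects 11.4. Add prey in this order while the next type's profitability exceeds the intake rate on those already taken.
Rate on top 1: 52.3. mice: 45.3 < 52.3 → exclude; stop.
Optimal diet: fledglings — 1 of 4 types.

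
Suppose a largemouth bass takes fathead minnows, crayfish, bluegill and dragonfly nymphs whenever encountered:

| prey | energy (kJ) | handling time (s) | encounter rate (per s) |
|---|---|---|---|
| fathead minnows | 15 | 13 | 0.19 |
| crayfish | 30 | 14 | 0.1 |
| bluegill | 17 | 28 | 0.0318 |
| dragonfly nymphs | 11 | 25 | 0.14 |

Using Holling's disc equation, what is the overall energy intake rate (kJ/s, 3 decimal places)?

R = (0.19×15 + 0.1×30 + 0.0318×17 + 0.14×11) / (1 + 0.19×13 + 0.1×14 + 0.0318×28 + 0.14×25) = 7.931/9.26 = 0.8564 kJ/s.

0.856 kJ/s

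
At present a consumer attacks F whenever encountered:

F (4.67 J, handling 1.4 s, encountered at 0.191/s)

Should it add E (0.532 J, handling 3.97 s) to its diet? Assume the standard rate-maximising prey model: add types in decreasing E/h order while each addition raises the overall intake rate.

On F alone, R = ΣλE/(1+Σλh) = 0.892/1.267 = 0.7038 J/s.
Profitability of E: 0.532/3.97 = 0.134 J/s.
Since 0.134 < R, time spent handling E is better spent searching.

No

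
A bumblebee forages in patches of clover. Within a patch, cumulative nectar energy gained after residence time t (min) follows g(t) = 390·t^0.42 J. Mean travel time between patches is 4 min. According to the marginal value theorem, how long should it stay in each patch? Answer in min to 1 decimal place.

2.9 min

By the marginal value theorem, leave when the instantaneous gain rate g'(t) equals the habitat-wide average g(t)/(T + t).
g'(t) = 0.42·390·t^-0.58. Setting 0.42·390·t^-0.58 = 390·t^0.42/(4+t) gives 0.42(4+t) = t, so 0.58·t = 0.42×4.
t* = 0.42×4/0.58 = 2.897 min.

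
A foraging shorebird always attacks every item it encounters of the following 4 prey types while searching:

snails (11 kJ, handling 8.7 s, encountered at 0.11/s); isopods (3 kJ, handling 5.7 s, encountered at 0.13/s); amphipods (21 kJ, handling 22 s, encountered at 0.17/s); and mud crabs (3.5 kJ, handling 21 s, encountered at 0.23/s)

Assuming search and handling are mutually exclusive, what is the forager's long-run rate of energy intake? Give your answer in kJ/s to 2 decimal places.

R = (0.11×11 + 0.13×3 + 0.17×21 + 0.23×3.5) / (1 + 0.11×8.7 + 0.13×5.7 + 0.17×22 + 0.23×21) = 5.975/11.27 = 0.5303 kJ/s.

0.53 kJ/s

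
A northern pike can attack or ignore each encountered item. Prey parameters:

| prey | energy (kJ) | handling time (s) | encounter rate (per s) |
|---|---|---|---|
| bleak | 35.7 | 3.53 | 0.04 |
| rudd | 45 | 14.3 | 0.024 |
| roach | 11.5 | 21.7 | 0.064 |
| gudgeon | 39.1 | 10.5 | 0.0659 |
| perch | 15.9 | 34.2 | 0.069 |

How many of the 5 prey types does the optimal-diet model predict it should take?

3

E/h in descending order: bleak 10.1, gudgeon 3.72, rudd 3.15, roach 0.53, perch 0.465 kJ/s. The optimal diet is the largest prefix of this list for which every included type satisfies E_i/h_i > R on the types above it.
Rate on top 1: 1.251. gudgeon: 3.72 > 1.251 → include.
Rate on top 2: 2.185. rudd: 3.15 > 2.185 → include.
Rate on top 3: 2.336. roach: 0.53 < 2.336 → exclude; stop.
Optimal diet: bleak, gudgeon, rudd — 3 of 5 types.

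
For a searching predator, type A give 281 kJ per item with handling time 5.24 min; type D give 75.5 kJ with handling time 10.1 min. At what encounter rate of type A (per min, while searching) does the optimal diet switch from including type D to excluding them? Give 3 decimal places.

The zero-one rule: include type D iff E₂/h₂ > λE₁/(1+λh₁). Equality gives the switch point.
λE₁h₂ = E₂ + λE₂h₁ ⇒ λ = E₂/(E₁h₂ − E₂h₁) = 75.5/(2838 − 395.6) = 0.03091 per min.

0.031 per min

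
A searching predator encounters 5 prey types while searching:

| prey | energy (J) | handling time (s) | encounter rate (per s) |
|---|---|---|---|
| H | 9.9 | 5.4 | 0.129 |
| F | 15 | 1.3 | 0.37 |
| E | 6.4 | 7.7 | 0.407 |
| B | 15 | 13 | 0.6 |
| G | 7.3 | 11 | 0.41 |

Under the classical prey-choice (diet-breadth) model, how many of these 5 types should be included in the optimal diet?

1

Profitabilities (E/h, J/s): F 11.5, H 1.83, B 1.15, E 0.831, G 0.664. Add prey in this order while the next type's profitability exceeds the intake rate on those already taken.
Rate on top 1: 3.747. H: 1.83 < 3.747 → exclude; stop.
Optimal diet: F — 1 of 5 types.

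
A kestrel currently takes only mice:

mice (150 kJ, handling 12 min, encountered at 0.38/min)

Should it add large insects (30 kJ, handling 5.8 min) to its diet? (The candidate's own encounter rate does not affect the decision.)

No

Intake rate on the current diet: R = (0.38×150) / (1 + 0.38×12) = 57/5.56 = 10.25 kJ/min.
Profitability of large insects: 30/5.8 = 5.172 kJ/min.
5.172 < 10.25, so adding large insects would lower the average — exclude it.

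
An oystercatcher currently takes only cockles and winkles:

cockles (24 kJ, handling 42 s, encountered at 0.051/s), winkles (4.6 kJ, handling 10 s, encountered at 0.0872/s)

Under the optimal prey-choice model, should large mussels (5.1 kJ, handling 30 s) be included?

On cockles and winkles alone, R = ΣλE/(1+Σλh) = 1.625/4.014 = 0.4049 kJ/s.
large mussels: E/h = 5.1/30 = 0.17 kJ/s.
0.17 < 0.4049, so adding large mussels would lower the average — exclude it.

No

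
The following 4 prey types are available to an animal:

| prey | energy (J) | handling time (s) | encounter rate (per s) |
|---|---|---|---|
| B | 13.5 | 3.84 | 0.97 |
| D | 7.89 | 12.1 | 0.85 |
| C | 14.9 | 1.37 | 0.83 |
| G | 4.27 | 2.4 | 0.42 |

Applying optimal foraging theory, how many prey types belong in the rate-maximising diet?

E/h in descending order: C 10.9, B 3.52, G 1.78, D 0.652 J/s. The optimal diet is the largest prefix of this list for which every included type satisfies E_i/h_i > R on the types above it.
Rate on top 1: 5.787. B: 3.52 < 5.787 → exclude; stop.
Optimal diet: C — 1 of 4 types.

1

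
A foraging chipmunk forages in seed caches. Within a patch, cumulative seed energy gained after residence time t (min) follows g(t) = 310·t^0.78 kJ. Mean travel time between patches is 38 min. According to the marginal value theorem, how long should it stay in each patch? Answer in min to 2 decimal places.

Optimal t* satisfies g'(t*) = g(t*)/(T + t*).
g'(t) = 0.78·310·t^-0.22. Setting 0.78·310·t^-0.22 = 310·t^0.78/(38+t) gives 0.78(38+t) = t, so 0.22·t = 0.78×38.
t* = 0.78×38/0.22 = 134.7 min.

134.73 min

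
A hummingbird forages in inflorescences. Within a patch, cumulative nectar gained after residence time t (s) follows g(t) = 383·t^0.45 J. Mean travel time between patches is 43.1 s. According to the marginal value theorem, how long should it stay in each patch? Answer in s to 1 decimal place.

Maximise g(t)/(T+t): set derivative to zero → g'(t)(T+t) = g(t).
g'(t) = 0.45·383·t^-0.55. Setting 0.45·383·t^-0.55 = 383·t^0.45/(43.1+t) gives 0.45(43.1+t) = t, so 0.55·t = 0.45×43.1.
t* = 0.45×43.1/0.55 = 35.26 s.

35.3 s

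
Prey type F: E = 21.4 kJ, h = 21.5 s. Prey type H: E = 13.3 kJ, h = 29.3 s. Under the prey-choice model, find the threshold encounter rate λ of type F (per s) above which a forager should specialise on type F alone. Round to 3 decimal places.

The zero-one rule: include type H iff E₂/h₂ > λE₁/(1+λh₁). Equality gives the switch point.
λE₁h₂ = E₂ + λE₂h₁ ⇒ λ = E₂/(E₁h₂ − E₂h₁) = 13.3/(627 − 285.9) = 0.03899 per s.

0.039 per s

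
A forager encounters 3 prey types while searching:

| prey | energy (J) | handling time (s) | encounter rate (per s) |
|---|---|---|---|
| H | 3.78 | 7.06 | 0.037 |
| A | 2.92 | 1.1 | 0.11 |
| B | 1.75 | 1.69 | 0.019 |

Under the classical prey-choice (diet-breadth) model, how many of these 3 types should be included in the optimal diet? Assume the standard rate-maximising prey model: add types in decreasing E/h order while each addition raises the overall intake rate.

3

Profitabilities (E/h, J/s): A 2.65, B 1.04, H 0.535. Add prey in this order while the next type's profitability exceeds the intake rate on those already taken.
Rate on top 1: 0.2865. B: 1.04 > 0.2865 → include.
Rate on top 2: 0.3074. H: 0.535 > 0.3074 → include.
Optimal diet: A, B, H — 3 of 3 types.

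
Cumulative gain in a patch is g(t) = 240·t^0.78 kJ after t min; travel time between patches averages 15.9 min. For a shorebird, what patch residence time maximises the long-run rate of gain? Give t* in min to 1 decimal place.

56.4 min

By the marginal value theorem, leave when the instantaneous gain rate g'(t) equals the habitat-wide average g(t)/(T + t).
g'(t) = 0.78·240·t^-0.22. Setting 0.78·240·t^-0.22 = 240·t^0.78/(15.9+t) gives 0.78(15.9+t) = t, so 0.22·t = 0.78×15.9.
t* = 0.78×15.9/0.22 = 56.37 min.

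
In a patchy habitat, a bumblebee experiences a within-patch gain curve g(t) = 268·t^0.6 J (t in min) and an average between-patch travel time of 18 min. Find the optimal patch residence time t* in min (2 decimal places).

27.00 min

By the marginal value theorem, leave when the instantaneous gain rate g'(t) equals the habitat-wide average g(t)/(T + t).
g'(t) = 0.6·268·t^-0.4. Setting 0.6·268·t^-0.4 = 268·t^0.6/(18+t) gives 0.6(18+t) = t, so 0.40·t = 0.6×18.
t* = 0.6×18/0.40 = 27 min.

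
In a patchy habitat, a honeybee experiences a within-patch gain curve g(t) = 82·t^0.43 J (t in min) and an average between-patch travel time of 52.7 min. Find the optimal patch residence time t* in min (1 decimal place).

Maximise g(t)/(T+t): set derivative to zero → g'(t)(T+t) = g(t).
g'(t) = 0.43·82·t^-0.57. Setting 0.43·82·t^-0.57 = 82·t^0.43/(52.7+t) gives 0.43(52.7+t) = t, so 0.57·t = 0.43×52.7.
t* = 0.43×52.7/0.57 = 39.76 min.

39.8 min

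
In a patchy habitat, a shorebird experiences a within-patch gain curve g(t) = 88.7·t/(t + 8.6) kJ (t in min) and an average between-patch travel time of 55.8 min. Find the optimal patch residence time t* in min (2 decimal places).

Optimal t* satisfies g'(t*) = g(t*)/(T + t*).
g'(t) = 88.7·8.6/(t + 8.6)². Setting 88.7·8.6/(t+8.6)² = 88.7t/[(t+8.6)(55.8+t)] gives 8.6(55.8+t) = t(t+8.6), so t² = 8.6×55.8 = 479.9.
t* = √479.9 = 21.91 min.

21.91 min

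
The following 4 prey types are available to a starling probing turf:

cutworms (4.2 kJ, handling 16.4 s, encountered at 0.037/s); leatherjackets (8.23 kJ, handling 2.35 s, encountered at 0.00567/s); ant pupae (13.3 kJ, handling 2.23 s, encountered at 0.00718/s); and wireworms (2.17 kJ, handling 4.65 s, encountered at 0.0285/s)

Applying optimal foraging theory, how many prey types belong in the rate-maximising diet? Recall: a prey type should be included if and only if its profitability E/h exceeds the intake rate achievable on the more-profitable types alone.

4

Rank by E/h (kJ/s): ant pupae 5.96, leatherjackets 3.5, wireworms 0.467, cutworms 0.256. Include each in turn until the next type's E/h falls below the running intake rate.
Rate on top 1: 0.09399. leatherjackets: 3.5 > 0.09399 → include.
Rate on top 2: 0.1381. wireworms: 0.467 > 0.1381 → include.
Rate on top 3: 0.1756. cutworms: 0.256 > 0.1756 → include.
Optimal diet: ant pupae, leatherjackets, wireworms, cutworms — 4 of 4 types.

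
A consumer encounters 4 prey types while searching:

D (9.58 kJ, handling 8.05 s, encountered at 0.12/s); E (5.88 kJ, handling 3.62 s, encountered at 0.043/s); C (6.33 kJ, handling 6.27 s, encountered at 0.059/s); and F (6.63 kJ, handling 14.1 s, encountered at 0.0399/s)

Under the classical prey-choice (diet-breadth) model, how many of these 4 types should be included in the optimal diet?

Profitabilities (E/h, kJ/s): E 1.62, D 1.19, C 1.01, F 0.47. Add prey in this order while the next type's profitability exceeds the intake rate on those already taken.
Rate on top 1: 0.2188. D: 1.19 > 0.2188 → include.
Rate on top 2: 0.661. C: 1.01 > 0.661 → include.
Rate on top 3: 0.7128. F: 0.47 < 0.7128 → exclude; stop.
Optimal diet: E, D, C — 3 of 4 types.

3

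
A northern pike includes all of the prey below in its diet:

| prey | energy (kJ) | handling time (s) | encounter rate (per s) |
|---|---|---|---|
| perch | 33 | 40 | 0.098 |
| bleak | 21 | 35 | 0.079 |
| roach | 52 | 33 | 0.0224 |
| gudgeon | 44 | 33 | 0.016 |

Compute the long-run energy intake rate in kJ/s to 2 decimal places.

R = (0.098×33 + 0.079×21 + 0.0224×52 + 0.016×44) / (1 + 0.098×40 + 0.079×35 + 0.0224×33 + 0.016×33) = 6.762/8.952 = 0.7553 kJ/s.

0.76 kJ/s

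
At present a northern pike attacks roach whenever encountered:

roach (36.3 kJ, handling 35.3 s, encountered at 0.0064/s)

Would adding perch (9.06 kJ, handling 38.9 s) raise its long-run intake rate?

Yes

Current rate: (0.0064×36.3)/(1 + 0.0064×35.3) = 0.1895 kJ/s.
perch: E/h = 9.06/38.9 = 0.2329 kJ/s.
Since 0.2329 > R, including perch increases the long-run rate.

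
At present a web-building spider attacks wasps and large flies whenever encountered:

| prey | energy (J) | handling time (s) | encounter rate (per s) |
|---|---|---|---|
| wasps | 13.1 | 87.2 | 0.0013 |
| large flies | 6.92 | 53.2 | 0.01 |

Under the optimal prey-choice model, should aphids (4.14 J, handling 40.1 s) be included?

Intake rate on the current diet: R = (0.0013×13.1 + 0.01×6.92) / (1 + 0.0013×87.2 + 0.01×53.2) = 0.08623/1.645 = 0.05241 J/s.
Profitability of aphids: 4.14/40.1 = 0.1032 J/s.
Since 0.1032 > R, including aphids increases the long-run rate.

Yes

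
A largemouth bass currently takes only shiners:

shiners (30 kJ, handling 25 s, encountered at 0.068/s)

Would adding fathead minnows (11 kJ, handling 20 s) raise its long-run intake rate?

Intake rate on the current diet: R = (0.068×30) / (1 + 0.068×25) = 2.04/2.7 = 0.7556 kJ/s.
fathead minnows: E/h = 11/20 = 0.55 kJ/s.
Since 0.55 < R, time spent handling fathead minnows is better spent searching.

No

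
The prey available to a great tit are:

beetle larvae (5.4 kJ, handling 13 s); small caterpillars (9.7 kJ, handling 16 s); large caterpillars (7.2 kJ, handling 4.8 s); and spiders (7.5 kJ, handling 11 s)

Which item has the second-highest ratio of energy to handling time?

Profitability E/h (kJ/s): beetle larvae = 5.4/13 = 0.415, small caterpillars = 9.7/16 = 0.606, large caterpillars = 7.2/4.8 = 1.5, spiders = 7.5/11 = 0.682.
Ranked: large caterpillars > spiders > small caterpillars > beetle larvae.

spiders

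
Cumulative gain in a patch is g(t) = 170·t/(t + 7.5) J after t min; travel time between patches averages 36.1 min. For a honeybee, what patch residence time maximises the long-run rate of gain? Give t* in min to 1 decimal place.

By the marginal value theorem, leave when the instantaneous gain rate g'(t) equals the habitat-wide average g(t)/(T + t).
g'(t) = 170·7.5/(t + 7.5)². Setting 170·7.5/(t+7.5)² = 170t/[(t+7.5)(36.1+t)] gives 7.5(36.1+t) = t(t+7.5), so t² = 7.5×36.1 = 270.8.
t* = √270.8 = 16.45 min.

16.5 min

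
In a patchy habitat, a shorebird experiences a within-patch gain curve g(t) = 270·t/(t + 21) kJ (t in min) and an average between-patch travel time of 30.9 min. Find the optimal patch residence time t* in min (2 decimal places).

25.47 min

Optimal t* satisfies g'(t*) = g(t*)/(T + t*).
g'(t) = 270·21/(t + 21)². Setting 270·21/(t+21)² = 270t/[(t+21)(30.9+t)] gives 21(30.9+t) = t(t+21), so t² = 21×30.9 = 648.9.
t* = √648.9 = 25.47 min.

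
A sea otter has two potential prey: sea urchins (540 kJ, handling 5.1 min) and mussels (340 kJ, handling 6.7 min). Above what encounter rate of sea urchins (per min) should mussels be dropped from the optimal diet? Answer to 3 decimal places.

0.180 per min

The zero-one rule: include mussels iff E₂/h₂ > λE₁/(1+λh₁). Equality gives the switch point.
λE₁h₂ = E₂ + λE₂h₁ ⇒ λ = E₂/(E₁h₂ − E₂h₁) = 340/(3618 − 1734) = 0.1805 per min.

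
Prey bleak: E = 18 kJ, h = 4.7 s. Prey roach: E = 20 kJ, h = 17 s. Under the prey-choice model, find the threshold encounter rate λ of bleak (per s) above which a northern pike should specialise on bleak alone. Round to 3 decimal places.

Drop roach once their profitability E₂/h₂ falls below the rate achievable on bleak alone: E₂/h₂ = λE₁/(1 + λh₁).
Solve for λ: λE₁h₂ = E₂(1 + λh₁) → λ(E₁h₂ − E₂h₁) = E₂ → λ = E₂/(E₁h₂ − E₂h₁).
λ = 20/(18×17 − 20×4.7) = 20/212 = 0.09434 per s.

0.094 per s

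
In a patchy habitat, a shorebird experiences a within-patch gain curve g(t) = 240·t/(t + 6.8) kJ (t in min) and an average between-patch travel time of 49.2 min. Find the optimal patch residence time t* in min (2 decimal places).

Optimal t* satisfies g'(t*) = g(t*)/(T + t*).
g'(t) = 240·6.8/(t + 6.8)². Setting 240·6.8/(t+6.8)² = 240t/[(t+6.8)(49.2+t)] gives 6.8(49.2+t) = t(t+6.8), so t² = 6.8×49.2 = 334.6.
t* = √334.6 = 18.29 min.

18.29 min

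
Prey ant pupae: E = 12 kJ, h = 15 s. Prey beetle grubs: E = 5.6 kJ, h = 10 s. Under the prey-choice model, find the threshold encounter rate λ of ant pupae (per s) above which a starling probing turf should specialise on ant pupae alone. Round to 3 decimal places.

0.156 per s

At the threshold, the rate on ant pupae alone equals the profitability of beetle grubs: λ·12/(1 + λ·15) = 5.6/10 = 0.56.
Rearranging, λ(12 − 0.56×15) = 0.56, so λ = 0.56/3.6 = 0.1556 per s.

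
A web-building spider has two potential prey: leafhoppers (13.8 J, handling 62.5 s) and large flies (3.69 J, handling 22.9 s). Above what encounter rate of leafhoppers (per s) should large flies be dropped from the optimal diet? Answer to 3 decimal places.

0.043 per s

The zero-one rule: include large flies iff E₂/h₂ > λE₁/(1+λh₁). Equality gives the switch point.
λE₁h₂ = E₂ + λE₂h₁ ⇒ λ = E₂/(E₁h₂ − E₂h₁) = 3.69/(316 − 230.6) = 0.04321 per s.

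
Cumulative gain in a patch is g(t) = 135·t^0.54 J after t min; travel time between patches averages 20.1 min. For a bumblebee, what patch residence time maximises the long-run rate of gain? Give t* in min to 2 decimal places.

23.60 min

Optimal t* satisfies g'(t*) = g(t*)/(T + t*).
g'(t) = 0.54·135·t^-0.46. Setting 0.54·135·t^-0.46 = 135·t^0.54/(20.1+t) gives 0.54(20.1+t) = t, so 0.46·t = 0.54×20.1.
t* = 0.54×20.1/0.46 = 23.6 min.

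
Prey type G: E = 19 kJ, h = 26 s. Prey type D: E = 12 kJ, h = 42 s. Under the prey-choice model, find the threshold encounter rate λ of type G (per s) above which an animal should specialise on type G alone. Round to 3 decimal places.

0.025 per s

Drop type D once their profitability E₂/h₂ falls below the rate achievable on type G alone: E₂/h₂ = λE₁/(1 + λh₁).
Solve for λ: λE₁h₂ = E₂(1 + λh₁) → λ(E₁h₂ − E₂h₁) = E₂ → λ = E₂/(E₁h₂ − E₂h₁).
λ = 12/(19×42 − 12×26) = 12/486 = 0.02469 per s.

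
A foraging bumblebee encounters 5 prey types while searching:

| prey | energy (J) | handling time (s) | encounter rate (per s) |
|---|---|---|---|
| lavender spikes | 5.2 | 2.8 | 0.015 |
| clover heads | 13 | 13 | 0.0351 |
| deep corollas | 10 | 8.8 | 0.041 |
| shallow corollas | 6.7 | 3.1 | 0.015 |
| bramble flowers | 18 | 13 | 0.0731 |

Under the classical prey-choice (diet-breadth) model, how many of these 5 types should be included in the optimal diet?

Rank by E/h (J/s): shallow corollas 2.16, lavender spikes 1.86, bramble flowers 1.38, deep corollas 1.14, clover heads 1. Include each in turn until the next type's E/h falls below the running intake rate.
Rate on top 1: 0.09603. lavender spikes: 1.86 > 0.09603 → include.
Rate on top 2: 0.164. bramble flowers: 1.38 > 0.164 → include.
Rate on top 3: 0.7329. deep corollas: 1.14 > 0.7329 → include.
Rate on top 4: 0.7936. clover heads: 1 > 0.7936 → include.
Optimal diet: shallow corollas, lavender spikes, bramble flowers, deep corollas, clover heads — 5 of 5 types.

5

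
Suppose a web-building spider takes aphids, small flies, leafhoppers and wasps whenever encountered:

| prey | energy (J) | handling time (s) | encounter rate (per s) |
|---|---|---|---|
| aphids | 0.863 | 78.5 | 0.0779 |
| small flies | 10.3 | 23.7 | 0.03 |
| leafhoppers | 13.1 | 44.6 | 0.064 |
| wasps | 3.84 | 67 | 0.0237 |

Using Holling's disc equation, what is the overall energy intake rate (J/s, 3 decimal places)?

R = Σλ_iE_i / (1 + Σλ_ih_i)
Numerator: 0.0779×0.863 + 0.03×10.3 + 0.064×13.1 + 0.0237×3.84 = 1.306
Denominator: 1 + 0.0779×78.5 + 0.03×23.7 + 0.064×44.6 + 0.0237×67 = 12.27
R = 1.306/12.27 = 0.1064 J/s

0.106 J/s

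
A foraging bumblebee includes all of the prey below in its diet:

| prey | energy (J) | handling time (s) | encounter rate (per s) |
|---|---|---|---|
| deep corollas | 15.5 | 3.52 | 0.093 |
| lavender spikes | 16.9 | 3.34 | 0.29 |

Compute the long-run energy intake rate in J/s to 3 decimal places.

2.762 J/s

R = (0.093×15.5 + 0.29×16.9) / (1 + 0.093×3.52 + 0.29×3.34) = 6.342/2.296 = 2.762 J/s.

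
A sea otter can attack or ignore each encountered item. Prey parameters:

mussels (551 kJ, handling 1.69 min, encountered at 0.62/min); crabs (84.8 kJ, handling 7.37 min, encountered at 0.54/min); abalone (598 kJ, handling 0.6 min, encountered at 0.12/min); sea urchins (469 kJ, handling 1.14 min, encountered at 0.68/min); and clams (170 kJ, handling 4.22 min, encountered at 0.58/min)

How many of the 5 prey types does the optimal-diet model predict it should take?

E/h in descending order: abalone 997, sea urchins 411, mussels 326, clams 40.3, crabs 11.5 kJ/min. The optimal diet is the largest prefix of this list for which every included type satisfies E_i/h_i > R on the types above it.
Rate on top 1: 66.94. sea urchins: 411 > 66.94 → include.
Rate on top 2: 211.5. mussels: 326 > 211.5 → include.
Rate on top 3: 253. clams: 40.3 < 253 → exclude; stop.
Optimal diet: abalone, sea urchins, mussels — 3 of 5 types.

3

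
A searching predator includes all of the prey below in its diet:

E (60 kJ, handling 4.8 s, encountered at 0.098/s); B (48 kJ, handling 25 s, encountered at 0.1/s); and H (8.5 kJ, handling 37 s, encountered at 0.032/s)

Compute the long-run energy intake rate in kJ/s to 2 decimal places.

2.12 kJ/s

Energy encountered per unit search time: 0.098×60 + 0.1×48 + 0.032×8.5 = 10.95 kJ/s.
Handling time per unit search time: 0.098×4.8 + 0.1×25 + 0.032×37 = 4.154.
Rate = 10.95/(1 + 4.154) = 2.125 kJ/s.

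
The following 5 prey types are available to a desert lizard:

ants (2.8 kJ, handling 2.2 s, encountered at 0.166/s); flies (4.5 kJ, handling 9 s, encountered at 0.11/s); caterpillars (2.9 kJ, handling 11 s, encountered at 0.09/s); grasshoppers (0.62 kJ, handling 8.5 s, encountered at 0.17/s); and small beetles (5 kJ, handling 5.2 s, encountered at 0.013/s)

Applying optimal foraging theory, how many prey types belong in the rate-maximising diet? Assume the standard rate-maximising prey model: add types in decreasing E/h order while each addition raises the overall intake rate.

Rank by E/h (kJ/s): ants 1.27, small beetles 0.962, flies 0.5, caterpillars 0.264, grasshoppers 0.0729. Include each in turn until the next type's E/h falls below the running intake rate.
Rate on top 1: 0.3405. small beetles: 0.962 > 0.3405 → include.
Rate on top 2: 0.3698. flies: 0.5 > 0.3698 → include.
Rate on top 3: 0.423. caterpillars: 0.264 < 0.423 → exclude; stop.
Optimal diet: ants, small beetles, flies — 3 of 5 types.

3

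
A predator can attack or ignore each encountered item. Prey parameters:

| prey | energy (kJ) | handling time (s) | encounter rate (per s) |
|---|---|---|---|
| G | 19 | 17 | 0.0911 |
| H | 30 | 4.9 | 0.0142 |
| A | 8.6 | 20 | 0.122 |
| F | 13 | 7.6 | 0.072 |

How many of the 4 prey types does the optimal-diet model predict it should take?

Profitabilities (E/h, kJ/s): H 6.12, F 1.71, G 1.12, A 0.43. Add prey in this order while the next type's profitability exceeds the intake rate on those already taken.
Rate on top 1: 0.3983. F: 1.71 > 0.3983 → include.
Rate on top 2: 0.8424. G: 1.12 > 0.8424 → include.
Rate on top 3: 0.9771. A: 0.43 < 0.9771 → exclude; stop.
Optimal diet: H, F, G — 3 of 4 types.

3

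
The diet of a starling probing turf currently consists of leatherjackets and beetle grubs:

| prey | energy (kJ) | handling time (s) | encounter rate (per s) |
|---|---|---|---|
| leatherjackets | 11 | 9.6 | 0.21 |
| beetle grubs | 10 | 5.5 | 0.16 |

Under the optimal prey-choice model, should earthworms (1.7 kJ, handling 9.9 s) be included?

Current rate: (0.21×11 + 0.16×10)/(1 + 0.21×9.6 + 0.16×5.5) = 1.004 kJ/s.
Profitability of earthworms: 1.7/9.9 = 0.1717 kJ/s.
Since 0.1717 < R, time spent handling earthworms is better spent searching.

No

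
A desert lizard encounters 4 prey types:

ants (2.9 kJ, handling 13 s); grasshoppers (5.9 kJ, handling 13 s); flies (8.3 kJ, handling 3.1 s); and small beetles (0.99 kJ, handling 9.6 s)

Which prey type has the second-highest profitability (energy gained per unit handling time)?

grasshoppers

Profitability E/h (kJ/s): ants = 2.9/13 = 0.223, grasshoppers = 5.9/13 = 0.454, flies = 8.3/3.1 = 2.68, small beetles = 0.99/9.6 = 0.103.
Ranked: flies > grasshoppers > ants > small beetles.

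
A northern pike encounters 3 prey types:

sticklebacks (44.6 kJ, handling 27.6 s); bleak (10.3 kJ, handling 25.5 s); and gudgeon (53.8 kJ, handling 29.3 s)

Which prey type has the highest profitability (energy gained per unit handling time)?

In descending order of E/h:
gudgeon: 53.8/29.3 = 1.84 kJ/s
sticklebacks: 44.6/27.6 = 1.62 kJ/s
bleak: 10.3/25.5 = 0.404 kJ/s

gudgeon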